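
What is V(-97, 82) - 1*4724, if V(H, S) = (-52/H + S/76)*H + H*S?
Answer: -487717/38 ≈ -12835.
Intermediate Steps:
V(H, S) = H*S + H*(-52/H + S/76) (V(H, S) = (-52/H + S*(1/76))*H + H*S = (-52/H + S/76)*H + H*S = H*(-52/H + S/76) + H*S = H*S + H*(-52/H + S/76))
V(-97, 82) - 1*4724 = (-52 + (77/76)*(-97)*82) - 1*4724 = (-52 - 306229/38) - 4724 = -308205/38 - 4724 = -487717/38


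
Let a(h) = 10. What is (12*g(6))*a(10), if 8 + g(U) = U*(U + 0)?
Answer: 3360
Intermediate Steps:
g(U) = -8 + U**2 (g(U) = -8 + U*(U + 0) = -8 + U*U = -8 + U**2)
(12*g(6))*a(10) = (12*(-8 + 6**2))*10 = (12*(-8 + 36))*10 = (12*28)*10 = 336*10 = 3360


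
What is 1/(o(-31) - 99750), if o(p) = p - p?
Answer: -1/99750 ≈ -1.0025e-5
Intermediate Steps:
o(p) = 0
1/(o(-31) - 99750) = 1/(0 - 99750) = 1/(-99750) = -1/99750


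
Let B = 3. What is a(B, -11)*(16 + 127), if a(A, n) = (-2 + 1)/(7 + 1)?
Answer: -143/8 ≈ -17.875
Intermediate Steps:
a(A, n) = -⅛ (a(A, n) = -1/8 = -1*⅛ = -⅛)
a(B, -11)*(16 + 127) = -(16 + 127)/8 = -⅛*143 = -143/8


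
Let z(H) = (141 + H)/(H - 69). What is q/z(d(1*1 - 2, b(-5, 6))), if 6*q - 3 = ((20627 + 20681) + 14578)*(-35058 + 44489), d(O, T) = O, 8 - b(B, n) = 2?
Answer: -527060869/12 ≈ -4.3922e+7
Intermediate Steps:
b(B, n) = 6 (b(B, n) = 8 - 1*2 = 8 - 2 = 6)
z(H) = (141 + H)/(-69 + H)
q = 527060869/6 (q = ½ + (((20627 + 20681) + 14578)*(-35058 + 44489))/6 = ½ + ((41308 + 14578)*9431)/6 = ½ + (55886*9431)/6 = ½ + (⅙)*527060866 = ½ + 263530433/3 = 527060869/6 ≈ 8.7843e+7)
q/z(d(1*1 - 2, b(-5, 6))) = 527060869/(6*(((141 + (1*1 - 2))/(-69 + (1*1 - 2))))) = 527060869/(6*(((141 + (1 - 2))/(-69 + (1 - 2))))) = 527060869/(6*(((141 - 1)/(-69 - 1)))) = 527060869/(6*((140/(-70)))) = 527060869/(6*((-1/70*140))) = (527060869/6)/(-2) = (527060869/6)*(-½) = -527060869/12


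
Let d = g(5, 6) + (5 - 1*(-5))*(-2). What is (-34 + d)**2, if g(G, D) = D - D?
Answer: 2916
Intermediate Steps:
g(G, D) = 0
d = -20 (d = 0 + (5 - 1*(-5))*(-2) = 0 + (5 + 5)*(-2) = 0 + 10*(-2) = 0 - 20 = -20)
(-34 + d)**2 = (-34 - 20)**2 = (-54)**2 = 2916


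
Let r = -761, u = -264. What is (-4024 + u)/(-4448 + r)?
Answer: 4288/5209 ≈ 0.82319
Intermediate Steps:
(-4024 + u)/(-4448 + r) = (-4024 - 264)/(-4448 - 761) = -4288/(-5209) = -4288*(-1/5209) = 4288/5209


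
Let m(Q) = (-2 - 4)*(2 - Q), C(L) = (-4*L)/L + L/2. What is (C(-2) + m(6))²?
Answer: 361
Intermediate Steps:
C(L) = -4 + L/2 (C(L) = -4 + L*(½) = -4 + L/2)
m(Q) = -12 + 6*Q (m(Q) = -6*(2 - Q) = -12 + 6*Q)
(C(-2) + m(6))² = ((-4 + (½)*(-2)) + (-12 + 6*6))² = ((-4 - 1) + (-12 + 36))² = (-5 + 24)² = 19² = 361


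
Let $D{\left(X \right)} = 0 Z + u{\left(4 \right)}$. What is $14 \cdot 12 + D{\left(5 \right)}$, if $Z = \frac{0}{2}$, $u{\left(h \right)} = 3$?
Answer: $171$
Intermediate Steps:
$Z = 0$ ($Z = 0 \cdot \frac{1}{2} = 0$)
$D{\left(X \right)} = 3$ ($D{\left(X \right)} = 0 \cdot 0 + 3 = 0 + 3 = 3$)
$14 \cdot 12 + D{\left(5 \right)} = 14 \cdot 12 + 3 = 168 + 3 = 171$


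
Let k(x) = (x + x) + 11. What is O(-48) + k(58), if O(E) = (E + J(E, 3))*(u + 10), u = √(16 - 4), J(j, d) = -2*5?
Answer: -453 - 116*√3 ≈ -653.92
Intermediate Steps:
J(j, d) = -10
u = 2*√3 (u = √12 = 2*√3 ≈ 3.4641)
k(x) = 11 + 2*x (k(x) = 2*x + 11 = 11 + 2*x)
O(E) = (-10 + E)*(10 + 2*√3) (O(E) = (E - 10)*(2*√3 + 10) = (-10 + E)*(10 + 2*√3))
O(-48) + k(58) = (-100 - 20*√3 + 10*(-48) + 2*(-48)*√3) + (11 + 2*58) = (-100 - 20*√3 - 480 - 96*√3) + (11 + 116) = (-580 - 116*√3) + 127 = -453 - 116*√3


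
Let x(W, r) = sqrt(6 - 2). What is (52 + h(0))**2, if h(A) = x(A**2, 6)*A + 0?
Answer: 2704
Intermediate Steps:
x(W, r) = 2 (x(W, r) = sqrt(4) = 2)
h(A) = 2*A (h(A) = 2*A + 0 = 2*A)
(52 + h(0))**2 = (52 + 2*0)**2 = (52 + 0)**2 = 52**2 = 2704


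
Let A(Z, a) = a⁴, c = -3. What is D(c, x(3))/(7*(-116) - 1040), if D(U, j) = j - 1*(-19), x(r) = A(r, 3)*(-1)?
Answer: 31/926 ≈ 0.033477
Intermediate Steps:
x(r) = -81 (x(r) = 3⁴*(-1) = 81*(-1) = -81)
D(U, j) = 19 + j (D(U, j) = j + 19 = 19 + j)
D(c, x(3))/(7*(-116) - 1040) = (19 - 81)/(7*(-116) - 1040) = -62/(-812 - 1040) = -62/(-1852) = -62*(-1/1852) = 31/926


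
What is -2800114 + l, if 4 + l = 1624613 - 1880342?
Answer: -3055847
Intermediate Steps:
l = -255733 (l = -4 + (1624613 - 1880342) = -4 - 255729 = -255733)
-2800114 + l = -2800114 - 255733 = -3055847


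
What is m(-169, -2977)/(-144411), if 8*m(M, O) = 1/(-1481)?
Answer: 1/1710981528 ≈ 5.8446e-10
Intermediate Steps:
m(M, O) = -1/11848 (m(M, O) = (1/8)/(-1481) = (1/8)*(-1/1481) = -1/11848)
m(-169, -2977)/(-144411) = -1/11848/(-144411) = -1/11848*(-1/144411) = 1/1710981528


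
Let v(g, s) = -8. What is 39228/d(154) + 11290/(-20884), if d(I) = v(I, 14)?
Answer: -25603996/5221 ≈ -4904.0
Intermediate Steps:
d(I) = -8
39228/d(154) + 11290/(-20884) = 39228/(-8) + 11290/(-20884) = 39228*(-⅛) + 11290*(-1/20884) = -9807/2 - 5645/10442 = -25603996/5221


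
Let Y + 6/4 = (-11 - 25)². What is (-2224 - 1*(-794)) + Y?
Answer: -271/2 ≈ -135.50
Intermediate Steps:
Y = 2589/2 (Y = -3/2 + (-11 - 25)² = -3/2 + (-36)² = -3/2 + 1296 = 2589/2 ≈ 1294.5)
(-2224 - 1*(-794)) + Y = (-2224 - 1*(-794)) + 2589/2 = (-2224 + 794) + 2589/2 = -1430 + 2589/2 = -271/2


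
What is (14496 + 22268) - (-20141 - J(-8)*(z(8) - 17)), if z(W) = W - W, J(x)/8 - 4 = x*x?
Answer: 47657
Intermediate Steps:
J(x) = 32 + 8*x² (J(x) = 32 + 8*(x*x) = 32 + 8*x²)
z(W) = 0
(14496 + 22268) - (-20141 - J(-8)*(z(8) - 17)) = (14496 + 22268) - (-20141 - (32 + 8*(-8)²)*(0 - 17)) = 36764 - (-20141 - (32 + 8*64)*(-17)) = 36764 - (-20141 - (32 + 512)*(-17)) = 36764 - (-20141 - 544*(-17)) = 36764 - (-20141 - 1*(-9248)) = 36764 - (-20141 + 9248) = 36764 - 1*(-10893) = 36764 + 10893 = 47657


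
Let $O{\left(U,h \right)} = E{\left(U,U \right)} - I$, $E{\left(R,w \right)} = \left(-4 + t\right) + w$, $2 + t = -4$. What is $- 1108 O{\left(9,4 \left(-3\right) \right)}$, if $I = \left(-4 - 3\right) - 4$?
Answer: $-11080$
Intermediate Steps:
$t = -6$ ($t = -2 - 4 = -6$)
$I = -11$ ($I = -7 - 4 = -11$)
$E{\left(R,w \right)} = -10 + w$ ($E{\left(R,w \right)} = \left(-4 - 6\right) + w = -10 + w$)
$O{\left(U,h \right)} = 1 + U$ ($O{\left(U,h \right)} = \left(-10 + U\right) - -11 = \left(-10 + U\right) + 11 = 1 + U$)
$- 1108 O{\left(9,4 \left(-3\right) \right)} = - 1108 \left(1 + 9\right) = \left(-1108\right) 10 = -11080$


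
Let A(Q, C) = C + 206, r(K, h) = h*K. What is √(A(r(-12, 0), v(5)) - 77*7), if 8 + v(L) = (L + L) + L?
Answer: I*√326 ≈ 18.055*I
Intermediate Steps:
r(K, h) = K*h
v(L) = -8 + 3*L (v(L) = -8 + ((L + L) + L) = -8 + (2*L + L) = -8 + 3*L)
A(Q, C) = 206 + C
√(A(r(-12, 0), v(5)) - 77*7) = √((206 + (-8 + 3*5)) - 77*7) = √((206 + (-8 + 15)) - 539) = √((206 + 7) - 539) = √(213 - 539) = √(-326) = I*√326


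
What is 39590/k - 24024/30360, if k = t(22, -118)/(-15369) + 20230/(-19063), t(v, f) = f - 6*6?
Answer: -666959295404119/17708802160 ≈ -37663.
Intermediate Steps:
t(v, f) = -36 + f (t(v, f) = f - 36 = -36 + f)
k = -307979168/292979247 (k = (-36 - 118)/(-15369) + 20230/(-19063) = -154*(-1/15369) + 20230*(-1/19063) = 154/15369 - 20230/19063 = -307979168/292979247 ≈ -1.0512)
39590/k - 24024/30360 = 39590/(-307979168/292979247) - 24024/30360 = 39590*(-292979247/307979168) - 24024*1/30360 = -5799524194365/153989584 - 91/115 = -666959295404119/17708802160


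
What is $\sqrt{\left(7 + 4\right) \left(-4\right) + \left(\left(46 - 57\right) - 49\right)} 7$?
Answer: $14 i \sqrt{26} \approx 71.386 i$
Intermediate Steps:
$\sqrt{\left(7 + 4\right) \left(-4\right) + \left(\left(46 - 57\right) - 49\right)} 7 = \sqrt{11 \left(-4\right) - 60} \cdot 7 = \sqrt{-44 - 60} \cdot 7 = \sqrt{-104} \cdot 7 = 2 i \sqrt{26} \cdot 7 = 14 i \sqrt{26}$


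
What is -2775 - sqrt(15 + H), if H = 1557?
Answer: -2775 - 2*sqrt(393) ≈ -2814.6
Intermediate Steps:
-2775 - sqrt(15 + H) = -2775 - sqrt(15 + 1557) = -2775 - sqrt(1572) = -2775 - 2*sqrt(393)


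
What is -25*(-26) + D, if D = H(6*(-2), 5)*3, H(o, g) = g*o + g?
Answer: 485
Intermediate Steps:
H(o, g) = g + g*o
D = -165 (D = (5*(1 + 6*(-2)))*3 = (5*(1 - 12))*3 = (5*(-11))*3 = -55*3 = -165)
-25*(-26) + D = -25*(-26) - 165 = 650 - 165 = 485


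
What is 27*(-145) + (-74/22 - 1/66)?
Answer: -258613/66 ≈ -3918.4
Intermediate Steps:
27*(-145) + (-74/22 - 1/66) = -3915 + (-74*1/22 - 1*1/66) = -3915 + (-37/11 - 1/66) = -3915 - 223/66 = -258613/66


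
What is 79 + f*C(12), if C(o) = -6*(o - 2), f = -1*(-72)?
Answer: -4241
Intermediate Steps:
f = 72
C(o) = 12 - 6*o (C(o) = -6*(-2 + o) = 12 - 6*o)
79 + f*C(12) = 79 + 72*(12 - 6*12) = 79 + 72*(12 - 72) = 79 + 72*(-60) = 79 - 4320 = -4241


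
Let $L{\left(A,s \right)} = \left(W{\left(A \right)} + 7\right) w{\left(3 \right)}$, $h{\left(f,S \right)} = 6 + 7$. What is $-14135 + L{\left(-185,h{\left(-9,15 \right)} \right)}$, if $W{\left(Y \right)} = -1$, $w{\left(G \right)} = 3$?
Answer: $-14117$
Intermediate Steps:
$h{\left(f,S \right)} = 13$
$L{\left(A,s \right)} = 18$ ($L{\left(A,s \right)} = \left(-1 + 7\right) 3 = 6 \cdot 3 = 18$)
$-14135 + L{\left(-185,h{\left(-9,15 \right)} \right)} = -14135 + 18 = -14117$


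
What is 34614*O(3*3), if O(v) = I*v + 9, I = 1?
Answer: 623052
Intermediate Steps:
O(v) = 9 + v (O(v) = 1*v + 9 = v + 9 = 9 + v)
34614*O(3*3) = 34614*(9 + 3*3) = 34614*(9 + 9) = 34614*18 = 623052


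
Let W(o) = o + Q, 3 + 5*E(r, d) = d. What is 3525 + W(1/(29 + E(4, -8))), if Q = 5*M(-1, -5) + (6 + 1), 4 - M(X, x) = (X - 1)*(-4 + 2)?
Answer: 473293/134 ≈ 3532.0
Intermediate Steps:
E(r, d) = -⅗ + d/5
M(X, x) = 2 + 2*X (M(X, x) = 4 - (X - 1)*(-4 + 2) = 4 - (-1 + X)*(-2) = 4 - (2 - 2*X) = 4 + (-2 + 2*X) = 2 + 2*X)
Q = 7 (Q = 5*(2 + 2*(-1)) + (6 + 1) = 5*(2 - 2) + 7 = 5*0 + 7 = 0 + 7 = 7)
W(o) = 7 + o (W(o) = o + 7 = 7 + o)
3525 + W(1/(29 + E(4, -8))) = 3525 + (7 + 1/(29 + (-⅗ + (⅕)*(-8)))) = 3525 + (7 + 1/(29 + (-⅗ - 8/5))) = 3525 + (7 + 1/(29 - 11/5)) = 3525 + (7 + 1/(134/5)) = 3525 + (7 + 5/134) = 3525 + 943/134 = 473293/134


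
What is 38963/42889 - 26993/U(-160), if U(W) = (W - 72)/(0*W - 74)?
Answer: -42830483041/4975124 ≈ -8608.9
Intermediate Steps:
U(W) = 36/37 - W/74 (U(W) = (-72 + W)/(0 - 74) = (-72 + W)/(-74) = (-72 + W)*(-1/74) = 36/37 - W/74)
38963/42889 - 26993/U(-160) = 38963/42889 - 26993/(36/37 - 1/74*(-160)) = 38963*(1/42889) - 26993/(36/37 + 80/37) = 38963/42889 - 26993/116/37 = 38963/42889 - 26993*37/116 = 38963/42889 - 998741/116 = -42830483041/4975124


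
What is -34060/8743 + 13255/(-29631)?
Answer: -160731475/37009119 ≈ -4.3430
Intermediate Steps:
-34060/8743 + 13255/(-29631) = -34060*1/8743 + 13255*(-1/29631) = -34060/8743 - 13255/29631 = -160731475/37009119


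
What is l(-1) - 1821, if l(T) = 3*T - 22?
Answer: -1846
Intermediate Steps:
l(T) = -22 + 3*T
l(-1) - 1821 = (-22 + 3*(-1)) - 1821 = (-22 - 3) - 1821 = -25 - 1821 = -1846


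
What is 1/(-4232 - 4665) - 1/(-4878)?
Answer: 4019/43399566 ≈ 9.2605e-5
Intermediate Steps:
1/(-4232 - 4665) - 1/(-4878) = 1/(-8897) - 1*(-1/4878) = -1/8897 + 1/4878 = 4019/43399566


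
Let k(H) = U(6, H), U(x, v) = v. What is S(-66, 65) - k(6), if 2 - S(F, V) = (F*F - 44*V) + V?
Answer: -1565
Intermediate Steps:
k(H) = H
S(F, V) = 2 - F² + 43*V (S(F, V) = 2 - ((F*F - 44*V) + V) = 2 - ((F² - 44*V) + V) = 2 - (F² - 43*V) = 2 + (-F² + 43*V) = 2 - F² + 43*V)
S(-66, 65) - k(6) = (2 - 1*(-66)² + 43*65) - 1*6 = (2 - 1*4356 + 2795) - 6 = (2 - 4356 + 2795) - 6 = -1559 - 6 = -1565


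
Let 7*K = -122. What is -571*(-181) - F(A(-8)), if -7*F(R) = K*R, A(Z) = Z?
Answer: 5065175/49 ≈ 1.0337e+5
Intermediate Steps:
K = -122/7 (K = (1/7)*(-122) = -122/7 ≈ -17.429)
F(R) = 122*R/49 (F(R) = -(-122)*R/49 = 122*R/49)
-571*(-181) - F(A(-8)) = -571*(-181) - 122*(-8)/49 = 103351 - 1*(-976/49) = 103351 + 976/49 = 5065175/49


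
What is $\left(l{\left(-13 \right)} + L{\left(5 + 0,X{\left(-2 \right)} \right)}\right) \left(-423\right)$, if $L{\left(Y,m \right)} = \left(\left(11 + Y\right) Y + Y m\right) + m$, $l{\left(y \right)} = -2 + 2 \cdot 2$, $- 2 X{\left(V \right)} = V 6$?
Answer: $-49914$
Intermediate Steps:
$X{\left(V \right)} = - 3 V$ ($X{\left(V \right)} = - \frac{V 6}{2} = - \frac{6 V}{2} = - 3 V$)
$l{\left(y \right)} = 2$ ($l{\left(y \right)} = -2 + 4 = 2$)
$L{\left(Y,m \right)} = m + Y m + Y \left(11 + Y\right)$ ($L{\left(Y,m \right)} = \left(Y \left(11 + Y\right) + Y m\right) + m = \left(Y m + Y \left(11 + Y\right)\right) + m = m + Y m + Y \left(11 + Y\right)$)
$\left(l{\left(-13 \right)} + L{\left(5 + 0,X{\left(-2 \right)} \right)}\right) \left(-423\right) = \left(2 + \left(\left(-3\right) \left(-2\right) + \left(5 + 0\right)^{2} + 11 \left(5 + 0\right) + \left(5 + 0\right) \left(\left(-3\right) \left(-2\right)\right)\right)\right) \left(-423\right) = \left(2 + \left(6 + 5^{2} + 11 \cdot 5 + 5 \cdot 6\right)\right) \left(-423\right) = \left(2 + \left(6 + 25 + 55 + 30\right)\right) \left(-423\right) = \left(2 + 116\right) \left(-423\right) = 118 \left(-423\right) = -49914$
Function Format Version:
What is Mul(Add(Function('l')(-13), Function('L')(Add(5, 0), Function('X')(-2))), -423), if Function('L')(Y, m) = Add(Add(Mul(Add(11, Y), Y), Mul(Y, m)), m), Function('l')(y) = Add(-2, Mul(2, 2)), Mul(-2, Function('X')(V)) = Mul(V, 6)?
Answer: -49914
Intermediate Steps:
Function('X')(V) = Mul(-3, V) (Function('X')(V) = Mul(Rational(-1, 2), Mul(V, 6)) = Mul(Rational(-1, 2), Mul(6, V)) = Mul(-3, V))
Function('l')(y) = 2 (Function('l')(y) = Add(-2, 4) = 2)
Function('L')(Y, m) = Add(m, Mul(Y, m), Mul(Y, Add(11, Y))) (Function('L')(Y, m) = Add(Add(Mul(Y, Add(11, Y)), Mul(Y, m)), m) = Add(Add(Mul(Y, m), Mul(Y, Add(11, Y))), m) = Add(m, Mul(Y, m), Mul(Y, Add(11, Y))))
Mul(Add(Function('l')(-13), Function('L')(Add(5, 0), Function('X')(-2))), -423) = Mul(Add(2, Add(Mul(-3, -2), Pow(Add(5, 0), 2), Mul(11, Add(5, 0)), Mul(Add(5, 0), Mul(-3, -2)))), -423) = Mul(Add(2, Add(6, Pow(5, 2), Mul(11, 5), Mul(5, 6))), -423) = Mul(Add(2, Add(6, 25, 55, 30)), -423) = Mul(Add(2, 116), -423) = Mul(118, -423) = -49914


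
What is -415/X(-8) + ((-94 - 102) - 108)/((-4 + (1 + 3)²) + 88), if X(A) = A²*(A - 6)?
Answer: -57721/22400 ≈ -2.5768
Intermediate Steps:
X(A) = A²*(-6 + A)
-415/X(-8) + ((-94 - 102) - 108)/((-4 + (1 + 3)²) + 88) = -415*1/(64*(-6 - 8)) + ((-94 - 102) - 108)/((-4 + (1 + 3)²) + 88) = -415/(64*(-14)) + (-196 - 108)/((-4 + 4²) + 88) = -415/(-896) - 304/((-4 + 16) + 88) = -415*(-1/896) - 304/(12 + 88) = 415/896 - 304/100 = 415/896 - 304*1/100 = 415/896 - 76/25 = -57721/22400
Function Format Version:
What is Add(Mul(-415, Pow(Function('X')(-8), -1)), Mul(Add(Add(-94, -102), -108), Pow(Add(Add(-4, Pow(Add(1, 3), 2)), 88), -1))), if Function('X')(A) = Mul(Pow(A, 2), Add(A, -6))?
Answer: Rational(-57721, 22400) ≈ -2.5768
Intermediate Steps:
Function('X')(A) = Mul(Pow(A, 2), Add(-6, A))
Add(Mul(-415, Pow(Function('X')(-8), -1)), Mul(Add(Add(-94, -102), -108), Pow(Add(Add(-4, Pow(Add(1, 3), 2)), 88), -1))) = Add(Mul(-415, Pow(Mul(Pow(-8, 2), Add(-6, -8)), -1)), Mul(Add(Add(-94, -102), -108), Pow(Add(Add(-4, Pow(Add(1, 3), 2)), 88), -1))) = Add(Mul(-415, Pow(Mul(64, -14), -1)), Mul(Add(-196, -108), Pow(Add(Add(-4, Pow(4, 2)), 88), -1))) = Add(Mul(-415, Pow(-896, -1)), Mul(-304, Pow(Add(Add(-4, 16), 88), -1))) = Add(Mul(-415, Rational(-1, 896)), Mul(-304, Pow(Add(12, 88), -1))) = Add(Rational(415, 896), Mul(-304, Pow(100, -1))) = Add(Rational(415, 896), Mul(-304, Rational(1, 100))) = Add(Rational(415, 896), Rational(-76, 25)) = Rational(-57721, 22400)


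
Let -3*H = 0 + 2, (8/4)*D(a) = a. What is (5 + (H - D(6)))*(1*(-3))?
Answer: -4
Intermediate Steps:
D(a) = a/2
H = -⅔ (H = -(0 + 2)/3 = -⅓*2 = -⅔ ≈ -0.66667)
(5 + (H - D(6)))*(1*(-3)) = (5 + (-⅔ - 6/2))*(1*(-3)) = (5 + (-⅔ - 1*3))*(-3) = (5 + (-⅔ - 3))*(-3) = (5 - 11/3)*(-3) = (4/3)*(-3) = -4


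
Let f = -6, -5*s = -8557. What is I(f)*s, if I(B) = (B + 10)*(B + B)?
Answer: -410736/5 ≈ -82147.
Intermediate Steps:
s = 8557/5 (s = -⅕*(-8557) = 8557/5 ≈ 1711.4)
I(B) = 2*B*(10 + B) (I(B) = (10 + B)*(2*B) = 2*B*(10 + B))
I(f)*s = (2*(-6)*(10 - 6))*(8557/5) = (2*(-6)*4)*(8557/5) = -48*8557/5 = -410736/5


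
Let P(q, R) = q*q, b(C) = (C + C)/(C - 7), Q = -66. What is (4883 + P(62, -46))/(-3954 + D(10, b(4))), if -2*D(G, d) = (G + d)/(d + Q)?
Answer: -1797762/814513 ≈ -2.2072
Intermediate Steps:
b(C) = 2*C/(-7 + C) (b(C) = (2*C)/(-7 + C) = 2*C/(-7 + C))
P(q, R) = q²
D(G, d) = -(G + d)/(2*(-66 + d)) (D(G, d) = -(G + d)/(2*(d - 66)) = -(G + d)/(2*(-66 + d)))
(4883 + P(62, -46))/(-3954 + D(10, b(4))) = (4883 + 62²)/(-3954 + (-1*10 - 2*4/(-7 + 4))/(2*(-66 + 2*4/(-7 + 4)))) = (4883 + 3844)/(-3954 + (-10 - 2*4/(-3))/(2*(-66 + 2*4/(-3)))) = 8727/(-3954 + (-10 - 2*4*(-1)/3)/(2*(-66 + 2*4*(-⅓)))) = 8727/(-3954 + (-10 - 1*(-8/3))/(2*(-66 - 8/3))) = 8727/(-3954 + (-10 + 8/3)/(2*(-206/3))) = 8727/(-3954 + (½)*(-3/206)*(-22/3)) = 8727/(-3954 + 11/206) = 8727/(-814513/206) = 8727*(-206/814513) = -1797762/814513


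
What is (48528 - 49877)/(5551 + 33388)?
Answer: -1349/38939 ≈ -0.034644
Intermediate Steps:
(48528 - 49877)/(5551 + 33388) = -1349/38939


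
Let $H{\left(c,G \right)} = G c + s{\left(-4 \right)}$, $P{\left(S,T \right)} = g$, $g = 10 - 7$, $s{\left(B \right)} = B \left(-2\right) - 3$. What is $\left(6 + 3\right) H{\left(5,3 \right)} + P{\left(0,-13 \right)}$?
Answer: $183$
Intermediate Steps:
$s{\left(B \right)} = -3 - 2 B$ ($s{\left(B \right)} = - 2 B - 3 = -3 - 2 B$)
$g = 3$
$P{\left(S,T \right)} = 3$
$H{\left(c,G \right)} = 5 + G c$ ($H{\left(c,G \right)} = G c - -5 = G c + \left(-3 + 8\right) = G c + 5 = 5 + G c$)
$\left(6 + 3\right) H{\left(5,3 \right)} + P{\left(0,-13 \right)} = \left(6 + 3\right) \left(5 + 3 \cdot 5\right) + 3 = 9 \left(5 + 15\right) + 3 = 9 \cdot 20 + 3 = 180 + 3 = 183$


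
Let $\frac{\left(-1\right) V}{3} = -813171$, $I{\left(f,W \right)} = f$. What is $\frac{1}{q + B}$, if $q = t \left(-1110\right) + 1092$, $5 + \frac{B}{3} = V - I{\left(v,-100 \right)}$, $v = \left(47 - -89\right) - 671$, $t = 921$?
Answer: $\frac{1}{6298911} \approx 1.5876 \cdot 10^{-7}$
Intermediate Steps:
$v = -535$ ($v = \left(47 + 89\right) - 671 = 136 - 671 = -535$)
$V = 2439513$ ($V = \left(-3\right) \left(-813171\right) = 2439513$)
$B = 7320129$ ($B = -15 + 3 \left(2439513 - -535\right) = -15 + 3 \left(2439513 + 535\right) = -15 + 3 \cdot 2440048 = -15 + 7320144 = 7320129$)
$q = -1021218$ ($q = 921 \left(-1110\right) + 1092 = -1022310 + 1092 = -1021218$)
$\frac{1}{q + B} = \frac{1}{-1021218 + 7320129} = \frac{1}{6298911}$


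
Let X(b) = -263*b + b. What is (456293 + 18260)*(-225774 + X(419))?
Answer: -159237208256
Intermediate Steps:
X(b) = -262*b
(456293 + 18260)*(-225774 + X(419)) = (456293 + 18260)*(-225774 - 262*419) = 474553*(-225774 - 109778) = 474553*(-335552) = -159237208256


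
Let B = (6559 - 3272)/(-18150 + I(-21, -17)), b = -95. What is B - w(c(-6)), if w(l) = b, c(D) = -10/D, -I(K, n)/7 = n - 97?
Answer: 1645153/17352 ≈ 94.811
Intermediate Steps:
I(K, n) = 679 - 7*n (I(K, n) = -7*(n - 97) = -7*(-97 + n) = 679 - 7*n)
w(l) = -95
B = -3287/17352 (B = (6559 - 3272)/(-18150 + (679 - 7*(-17))) = 3287/(-18150 + (679 + 119)) = 3287/(-18150 + 798) = 3287/(-17352) = 3287*(-1/17352) = -3287/17352 ≈ -0.18943)
B - w(c(-6)) = -3287/17352 - 1*(-95) = -3287/17352 + 95 = 1645153/17352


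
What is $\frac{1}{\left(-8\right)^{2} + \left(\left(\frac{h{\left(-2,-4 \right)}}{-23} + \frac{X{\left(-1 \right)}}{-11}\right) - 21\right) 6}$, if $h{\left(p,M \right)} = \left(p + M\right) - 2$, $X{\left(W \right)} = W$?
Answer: $- \frac{253}{15020} \approx -0.016844$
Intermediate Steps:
$h{\left(p,M \right)} = -2 + M + p$ ($h{\left(p,M \right)} = \left(M + p\right) - 2 = -2 + M + p$)
$\frac{1}{\left(-8\right)^{2} + \left(\left(\frac{h{\left(-2,-4 \right)}}{-23} + \frac{X{\left(-1 \right)}}{-11}\right) - 21\right) 6} = \frac{1}{\left(-8\right)^{2} + \left(\left(\frac{-2 - 4 - 2}{-23} - \frac{1}{-11}\right) - 21\right) 6} = \frac{1}{64 + \left(\left(\left(-8\right) \left(- \frac{1}{23}\right) - - \frac{1}{11}\right) - 21\right) 6} = \frac{1}{64 + \left(\left(\frac{8}{23} + \frac{1}{11}\right) - 21\right) 6} = \frac{1}{64 + \left(\frac{111}{253} - 21\right) 6} = \frac{1}{64 - \frac{31212}{253}} = \frac{1}{- \frac{15020}{253}} = - \frac{253}{15020}$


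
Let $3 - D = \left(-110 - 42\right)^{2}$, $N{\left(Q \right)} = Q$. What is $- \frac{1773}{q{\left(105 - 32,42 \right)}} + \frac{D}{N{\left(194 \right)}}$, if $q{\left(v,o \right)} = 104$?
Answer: $- \frac{1373233}{10088} \approx -136.13$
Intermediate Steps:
$D = -23101$ ($D = 3 - \left(-110 - 42\right)^{2} = 3 - \left(-152\right)^{2} = 3 - 23104 = -23101$)
$- \frac{1773}{q{\left(105 - 32,42 \right)}} + \frac{D}{N{\left(194 \right)}} = - \frac{1773}{104} - \frac{23101}{194} = - \frac{1373233}{10088}$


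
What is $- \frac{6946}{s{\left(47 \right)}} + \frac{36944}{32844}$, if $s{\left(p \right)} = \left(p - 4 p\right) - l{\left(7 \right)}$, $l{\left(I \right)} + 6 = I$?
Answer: $\frac{29172559}{582981} \approx 50.04$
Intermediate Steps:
$l{\left(I \right)} = -6 + I$
$s{\left(p \right)} = -1 - 3 p$ ($s{\left(p \right)} = \left(p - 4 p\right) - \left(-6 + 7\right) = - 3 p - 1 = -1 - 3 p$)
$- \frac{6946}{s{\left(47 \right)}} + \frac{36944}{32844} = - \frac{6946}{-1 - 141} + \frac{36944}{32844} = - \frac{6946}{-1 - 141} + 36944 \cdot \frac{1}{32844} = - \frac{6946}{-142} + \frac{9236}{8211} = \left(-6946\right) \left(- \frac{1}{142}\right) + \frac{9236}{8211} = \frac{3473}{71} + \frac{9236}{8211} = \frac{29172559}{582981}$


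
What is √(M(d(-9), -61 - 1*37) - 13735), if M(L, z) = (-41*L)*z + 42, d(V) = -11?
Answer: I*√57891 ≈ 240.61*I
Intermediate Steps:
M(L, z) = 42 - 41*L*z (M(L, z) = -41*L*z + 42 = 42 - 41*L*z)
√(M(d(-9), -61 - 1*37) - 13735) = √((42 - 41*(-11)*(-61 - 1*37)) - 13735) = √((42 - 41*(-11)*(-61 - 37)) - 13735) = √((42 - 41*(-11)*(-98)) - 13735) = √((42 - 44198) - 13735) = √(-44156 - 13735) = √(-57891) = I*√57891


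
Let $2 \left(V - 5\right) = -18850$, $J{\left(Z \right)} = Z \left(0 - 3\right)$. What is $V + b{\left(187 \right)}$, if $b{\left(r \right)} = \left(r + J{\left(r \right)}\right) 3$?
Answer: $-10542$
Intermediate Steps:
$J{\left(Z \right)} = - 3 Z$ ($J{\left(Z \right)} = Z \left(-3\right) = - 3 Z$)
$V = -9420$ ($V = 5 + \frac{1}{2} \left(-18850\right) = 5 - 9425 = -9420$)
$b{\left(r \right)} = - 6 r$ ($b{\left(r \right)} = \left(r - 3 r\right) 3 = - 2 r 3 = - 6 r$)
$V + b{\left(187 \right)} = -9420 - 1122 = -10542$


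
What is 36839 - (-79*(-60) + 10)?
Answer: 32089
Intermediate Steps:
36839 - (-79*(-60) + 10) = 36839 - (4740 + 10) = 36839 - 1*4750 = 36839 - 4750 = 32089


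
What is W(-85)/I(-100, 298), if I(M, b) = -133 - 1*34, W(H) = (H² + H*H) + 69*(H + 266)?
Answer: -26939/167 ≈ -161.31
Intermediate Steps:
W(H) = 18354 + 2*H² + 69*H (W(H) = (H² + H²) + 69*(266 + H) = 2*H² + (18354 + 69*H) = 18354 + 2*H² + 69*H)
I(M, b) = -167 (I(M, b) = -133 - 34 = -167)
W(-85)/I(-100, 298) = (18354 + 2*(-85)² + 69*(-85))/(-167) = (18354 + 2*7225 - 5865)*(-1/167) = (18354 + 14450 - 5865)*(-1/167) = 26939*(-1/167) = -26939/167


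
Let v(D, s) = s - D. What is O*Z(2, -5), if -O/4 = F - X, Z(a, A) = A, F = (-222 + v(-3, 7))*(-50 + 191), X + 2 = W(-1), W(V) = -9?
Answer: -597620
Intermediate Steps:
X = -11 (X = -2 - 9 = -11)
F = -29892 (F = (-222 + (7 - 1*(-3)))*(-50 + 191) = (-222 + (7 + 3))*141 = (-222 + 10)*141 = -212*141 = -29892)
O = 119524 (O = -4*(-29892 - 1*(-11)) = -4*(-29892 + 11) = -4*(-29881) = 119524)
O*Z(2, -5) = 119524*(-5) = -597620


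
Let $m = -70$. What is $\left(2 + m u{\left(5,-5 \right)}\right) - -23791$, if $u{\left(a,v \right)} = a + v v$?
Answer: $21693$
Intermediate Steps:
$u{\left(a,v \right)} = a + v^{2}$
$\left(2 + m u{\left(5,-5 \right)}\right) - -23791 = \left(2 - 70 \left(5 + \left(-5\right)^{2}\right)\right) - -23791 = \left(2 - 70 \left(5 + 25\right)\right) + 23791 = \left(2 - 2100\right) + 23791 = -2098 + 23791 = 21693$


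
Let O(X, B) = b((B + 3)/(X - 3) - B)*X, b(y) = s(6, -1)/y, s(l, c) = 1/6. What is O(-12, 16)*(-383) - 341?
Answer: -99809/259 ≈ -385.36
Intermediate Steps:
s(l, c) = 1/6
b(y) = 1/(6*y)
O(X, B) = X/(6*(-B + (3 + B)/(-3 + X))) (O(X, B) = (1/(6*((B + 3)/(X - 3) - B)))*X = (1/(6*((3 + B)/(-3 + X) - B)))*X = (1/(6*(-B + (3 + B)/(-3 + X))))*X = X/(6*(-B + (3 + B)/(-3 + X))))
O(-12, 16)*(-383) - 341 = ((1/6)*(-12)*(3 - 1*(-12))/(-3 - 4*16 + 16*(-12)))*(-383) - 341 = ((1/6)*(-12)*(3 + 12)/(-3 - 64 - 192))*(-383) - 341 = ((1/6)*(-12)*15/(-259))*(-383) - 341 = ((1/6)*(-12)*(-1/259)*15)*(-383) - 341 = (30/259)*(-383) - 341 = -11490/259 - 341 = -99809/259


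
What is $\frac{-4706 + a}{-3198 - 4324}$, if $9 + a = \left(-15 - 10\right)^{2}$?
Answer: $\frac{2045}{3761} \approx 0.54374$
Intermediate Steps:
$a = 616$ ($a = -9 + \left(-15 - 10\right)^{2} = -9 + \left(-25\right)^{2} = -9 + 625 = 616$)
$\frac{-4706 + a}{-3198 - 4324} = \frac{-4706 + 616}{-3198 - 4324} = - \frac{4090}{-7522} = \left(-4090\right) \left(- \frac{1}{7522}\right) = \frac{2045}{3761}$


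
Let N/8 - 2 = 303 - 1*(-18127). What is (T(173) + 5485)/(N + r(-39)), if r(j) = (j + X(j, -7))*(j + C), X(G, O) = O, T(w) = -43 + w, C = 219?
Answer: 5615/139176 ≈ 0.040345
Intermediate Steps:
N = 147456 (N = 16 + 8*(303 - 1*(-18127)) = 16 + 8*(303 + 18127) = 16 + 8*18430 = 16 + 147440 = 147456)
r(j) = (-7 + j)*(219 + j) (r(j) = (j - 7)*(j + 219) = (-7 + j)*(219 + j))
(T(173) + 5485)/(N + r(-39)) = ((-43 + 173) + 5485)/(147456 + (-1533 + (-39)² + 212*(-39))) = (130 + 5485)/(147456 + (-1533 + 1521 - 8268)) = 5615/(147456 - 8280) = 5615/139176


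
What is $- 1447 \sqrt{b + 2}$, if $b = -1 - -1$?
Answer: $- 1447 \sqrt{2} \approx -2046.4$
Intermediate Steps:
$b = 0$ ($b = -1 + 1 = 0$)
$- 1447 \sqrt{b + 2} = - 1447 \sqrt{0 + 2} = - 1447 \sqrt{2}$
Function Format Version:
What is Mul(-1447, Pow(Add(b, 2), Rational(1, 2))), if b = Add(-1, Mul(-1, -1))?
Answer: Mul(-1447, Pow(2, Rational(1, 2))) ≈ -2046.4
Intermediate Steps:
b = 0 (b = Add(-1, 1) = 0)
Mul(-1447, Pow(Add(b, 2), Rational(1, 2))) = Mul(-1447, Pow(Add(0, 2), Rational(1, 2))) = Mul(-1447, Pow(2, Rational(1, 2)))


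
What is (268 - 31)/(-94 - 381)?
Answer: -237/475 ≈ -0.49895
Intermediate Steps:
(268 - 31)/(-94 - 381) = 237/(-475) = 237*(-1/475) = -237/475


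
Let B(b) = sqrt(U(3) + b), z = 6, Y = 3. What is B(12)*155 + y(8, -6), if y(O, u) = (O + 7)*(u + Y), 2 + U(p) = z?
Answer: 575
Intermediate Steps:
U(p) = 4 (U(p) = -2 + 6 = 4)
y(O, u) = (3 + u)*(7 + O) (y(O, u) = (O + 7)*(u + 3) = (7 + O)*(3 + u) = (3 + u)*(7 + O))
B(b) = sqrt(4 + b)
B(12)*155 + y(8, -6) = sqrt(4 + 12)*155 + (21 + 3*8 + 7*(-6) + 8*(-6)) = sqrt(16)*155 + (21 + 24 - 42 - 48) = 4*155 - 45 = 620 - 45 = 575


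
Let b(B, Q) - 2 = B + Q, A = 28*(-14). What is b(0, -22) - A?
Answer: 372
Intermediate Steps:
A = -392
b(B, Q) = 2 + B + Q (b(B, Q) = 2 + (B + Q) = 2 + B + Q)
b(0, -22) - A = (2 + 0 - 22) - 1*(-392) = -20 + 392 = 372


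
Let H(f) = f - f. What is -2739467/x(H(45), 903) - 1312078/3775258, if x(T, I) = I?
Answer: -5171689756960/1704528987 ≈ -3034.1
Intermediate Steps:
H(f) = 0
-2739467/x(H(45), 903) - 1312078/3775258 = -2739467/903 - 1312078/3775258 = -2739467*1/903 - 1312078*1/3775258 = -2739467/903 - 656039/1887629 = -5171689756960/1704528987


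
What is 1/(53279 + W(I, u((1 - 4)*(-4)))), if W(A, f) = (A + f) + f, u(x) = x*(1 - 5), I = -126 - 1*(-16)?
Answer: 1/53073 ≈ 1.8842e-5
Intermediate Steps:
I = -110 (I = -126 + 16 = -110)
u(x) = -4*x (u(x) = x*(-4) = -4*x)
W(A, f) = A + 2*f
1/(53279 + W(I, u((1 - 4)*(-4)))) = 1/(53279 + (-110 + 2*(-4*(1 - 4)*(-4)))) = 1/(53279 + (-110 + 2*(-(-12)*(-4)))) = 1/(53279 + (-110 + 2*(-4*12))) = 1/(53279 + (-110 + 2*(-48))) = 1/(53279 + (-110 - 96)) = 1/(53279 - 206) = 1/53073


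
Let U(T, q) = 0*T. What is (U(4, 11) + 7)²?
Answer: 49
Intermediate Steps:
U(T, q) = 0
(U(4, 11) + 7)² = (0 + 7)² = 7² = 49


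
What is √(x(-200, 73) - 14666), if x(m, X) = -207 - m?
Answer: I*√14673 ≈ 121.13*I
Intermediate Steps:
√(x(-200, 73) - 14666) = √((-207 - 1*(-200)) - 14666) = √((-207 + 200) - 14666) = √(-7 - 14666) = √(-14673) = I*√14673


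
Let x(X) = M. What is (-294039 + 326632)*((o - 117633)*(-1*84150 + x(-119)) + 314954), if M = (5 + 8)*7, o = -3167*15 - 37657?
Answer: 555614821984387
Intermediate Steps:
o = -85162 (o = -47505 - 37657 = -85162)
M = 91 (M = 13*7 = 91)
x(X) = 91
(-294039 + 326632)*((o - 117633)*(-1*84150 + x(-119)) + 314954) = (-294039 + 326632)*((-85162 - 117633)*(-1*84150 + 91) + 314954) = 32593*(-202795*(-84150 + 91) + 314954) = 32593*(-202795*(-84059) + 314954) = 32593*(17046744905 + 314954) = 32593*17047059859 = 555614821984387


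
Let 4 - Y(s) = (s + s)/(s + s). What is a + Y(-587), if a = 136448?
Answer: 136451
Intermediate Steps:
Y(s) = 3 (Y(s) = 4 - (s + s)/(s + s) = 4 - 2*s/(2*s) = 4 - 2*s*1/(2*s) = 4 - 1*1 = 4 - 1 = 3)
a + Y(-587) = 136448 + 3 = 136451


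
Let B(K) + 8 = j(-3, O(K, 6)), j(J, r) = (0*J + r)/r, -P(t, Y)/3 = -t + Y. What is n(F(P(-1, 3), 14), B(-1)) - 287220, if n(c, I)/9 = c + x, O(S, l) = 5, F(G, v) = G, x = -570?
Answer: -292458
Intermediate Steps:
P(t, Y) = -3*Y + 3*t (P(t, Y) = -3*(-t + Y) = -3*(Y - t) = -3*Y + 3*t)
j(J, r) = 1 (j(J, r) = (0 + r)/r = r/r = 1)
B(K) = -7 (B(K) = -8 + 1 = -7)
n(c, I) = -5130 + 9*c (n(c, I) = 9*(c - 570) = 9*(-570 + c) = -5130 + 9*c)
n(F(P(-1, 3), 14), B(-1)) - 287220 = (-5130 + 9*(-3*3 + 3*(-1))) - 287220 = (-5130 + 9*(-9 - 3)) - 287220 = (-5130 + 9*(-12)) - 287220 = (-5130 - 108) - 287220 = -5238 - 287220 = -292458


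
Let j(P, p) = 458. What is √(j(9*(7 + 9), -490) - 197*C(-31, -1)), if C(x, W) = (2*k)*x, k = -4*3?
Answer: I*√146110 ≈ 382.24*I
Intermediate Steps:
k = -12
C(x, W) = -24*x (C(x, W) = (2*(-12))*x = -24*x)
√(j(9*(7 + 9), -490) - 197*C(-31, -1)) = √(458 - (-4728)*(-31)) = √(458 - 197*744) = √(458 - 146568) = √(-146110) = I*√146110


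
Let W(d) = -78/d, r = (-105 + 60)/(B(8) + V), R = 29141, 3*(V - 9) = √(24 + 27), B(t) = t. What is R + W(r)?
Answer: 437557/15 + 26*√51/45 ≈ 29175.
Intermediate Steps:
V = 9 + √51/3 (V = 9 + √(24 + 27)/3 = 9 + √51/3 ≈ 11.380)
r = -45/(17 + √51/3) (r = (-105 + 60)/(8 + (9 + √51/3)) = -45/(17 + √51/3) ≈ -2.3219)
R + W(r) = 29141 - 78/(-27/10 + 9*√51/170)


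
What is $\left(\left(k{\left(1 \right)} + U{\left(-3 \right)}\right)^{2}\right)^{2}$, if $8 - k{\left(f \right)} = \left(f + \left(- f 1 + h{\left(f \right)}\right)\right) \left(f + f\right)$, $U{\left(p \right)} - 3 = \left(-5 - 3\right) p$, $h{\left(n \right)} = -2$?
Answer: $2313441$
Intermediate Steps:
$U{\left(p \right)} = 3 - 8 p$ ($U{\left(p \right)} = 3 + \left(-5 - 3\right) p = 3 - 8 p$)
$k{\left(f \right)} = 8 + 4 f$ ($k{\left(f \right)} = 8 - \left(f + \left(- f 1 - 2\right)\right) \left(f + f\right) = 8 - \left(f - \left(2 + f\right)\right) 2 f = 8 - - 2 \cdot 2 f = 8 - - 4 f = 8 + 4 f$)
$\left(\left(k{\left(1 \right)} + U{\left(-3 \right)}\right)^{2}\right)^{2} = \left(\left(\left(8 + 4 \cdot 1\right) + \left(3 - -24\right)\right)^{2}\right)^{2} = \left(\left(\left(8 + 4\right) + \left(3 + 24\right)\right)^{2}\right)^{2} = \left(\left(12 + 27\right)^{2}\right)^{2} = \left(39^{2}\right)^{2} = 1521^{2} = 2313441$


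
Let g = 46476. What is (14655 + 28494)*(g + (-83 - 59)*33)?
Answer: 1803196710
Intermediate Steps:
(14655 + 28494)*(g + (-83 - 59)*33) = (14655 + 28494)*(46476 + (-83 - 59)*33) = 43149*(46476 - 142*33) = 43149*(46476 - 4686) = 43149*41790 = 1803196710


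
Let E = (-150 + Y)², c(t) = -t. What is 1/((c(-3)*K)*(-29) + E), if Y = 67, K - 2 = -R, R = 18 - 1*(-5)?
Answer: 1/8716 ≈ 0.00011473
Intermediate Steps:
R = 23 (R = 18 + 5 = 23)
K = -21 (K = 2 - 1*23 = 2 - 23 = -21)
E = 6889 (E = (-150 + 67)² = (-83)² = 6889)
1/((c(-3)*K)*(-29) + E) = 1/((-1*(-3)*(-21))*(-29) + 6889) = 1/((3*(-21))*(-29) + 6889) = 1/(-63*(-29) + 6889) = 1/(1827 + 6889) = 1/8716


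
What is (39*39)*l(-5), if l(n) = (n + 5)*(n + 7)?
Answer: 0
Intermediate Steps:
l(n) = (5 + n)*(7 + n)
(39*39)*l(-5) = (39*39)*(35 + (-5)² + 12*(-5)) = 1521*(35 + 25 - 60) = 1521*0 = 0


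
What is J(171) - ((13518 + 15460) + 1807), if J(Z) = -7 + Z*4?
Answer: -30108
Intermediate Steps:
J(Z) = -7 + 4*Z
J(171) - ((13518 + 15460) + 1807) = (-7 + 4*171) - ((13518 + 15460) + 1807) = (-7 + 684) - (28978 + 1807) = 677 - 1*30785 = 677 - 30785 = -30108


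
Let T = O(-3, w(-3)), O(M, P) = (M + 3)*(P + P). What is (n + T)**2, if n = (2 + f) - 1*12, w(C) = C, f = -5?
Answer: 225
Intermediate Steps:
n = -15 (n = (2 - 5) - 1*12 = -3 - 12 = -15)
O(M, P) = 2*P*(3 + M) (O(M, P) = (3 + M)*(2*P) = 2*P*(3 + M))
T = 0 (T = 2*(-3)*(3 - 3) = 2*(-3)*0 = 0)
(n + T)**2 = (-15 + 0)**2 = (-15)**2 = 225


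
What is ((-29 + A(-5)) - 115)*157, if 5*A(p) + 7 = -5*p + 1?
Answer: -110057/5 ≈ -22011.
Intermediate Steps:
A(p) = -6/5 - p (A(p) = -7/5 + (-5*p + 1)/5 = -7/5 + (1 - 5*p)/5 = -7/5 + (⅕ - p) = -6/5 - p)
((-29 + A(-5)) - 115)*157 = ((-29 + (-6/5 - 1*(-5))) - 115)*157 = ((-29 + (-6/5 + 5)) - 115)*157 = ((-29 + 19/5) - 115)*157 = (-126/5 - 115)*157 = -701/5*157 = -110057/5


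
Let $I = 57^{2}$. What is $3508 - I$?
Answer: $259$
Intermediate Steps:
$I = 3249$
$3508 - I = 3508 - 3249 = 259$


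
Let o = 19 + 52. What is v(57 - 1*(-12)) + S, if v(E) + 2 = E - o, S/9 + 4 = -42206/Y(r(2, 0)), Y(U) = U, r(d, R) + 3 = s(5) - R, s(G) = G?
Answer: -189967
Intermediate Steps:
o = 71
r(d, R) = 2 - R (r(d, R) = -3 + (5 - R) = 2 - R)
S = -189963 (S = -36 + 9*(-42206/(2 - 1*0)) = -36 + 9*(-42206/(2 + 0)) = -36 + 9*(-42206/2) = -36 + 9*(-42206*½) = -36 + 9*(-21103) = -36 - 189927 = -189963)
v(E) = -73 + E (v(E) = -2 + (E - 1*71) = -2 + (E - 71) = -2 + (-71 + E) = -73 + E)
v(57 - 1*(-12)) + S = (-73 + (57 - 1*(-12))) - 189963 = (-73 + (57 + 12)) - 189963 = (-73 + 69) - 189963 = -4 - 189963 = -189967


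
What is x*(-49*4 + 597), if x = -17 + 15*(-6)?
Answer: -42907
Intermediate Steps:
x = -107 (x = -17 - 90 = -107)
x*(-49*4 + 597) = -107*(-49*4 + 597) = -107*(-196 + 597) = -107*401 = -42907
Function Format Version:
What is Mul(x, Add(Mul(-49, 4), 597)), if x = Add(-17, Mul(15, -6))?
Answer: -42907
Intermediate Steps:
x = -107 (x = Add(-17, -90) = -107)
Mul(x, Add(Mul(-49, 4), 597)) = Mul(-107, Add(Mul(-49, 4), 597)) = Mul(-107, Add(-196, 597)) = Mul(-107, 401) = -42907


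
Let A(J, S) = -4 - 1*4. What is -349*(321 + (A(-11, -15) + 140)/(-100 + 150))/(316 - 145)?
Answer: -313751/475 ≈ -660.53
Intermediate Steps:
A(J, S) = -8 (A(J, S) = -4 - 4 = -8)
-349*(321 + (A(-11, -15) + 140)/(-100 + 150))/(316 - 145) = -349*(321 + (-8 + 140)/(-100 + 150))/(316 - 145) = -349/(171/(321 + 132/50)) = -349/(171/(321 + 132*(1/50))) = -349/(171/(321 + 66/25)) = -349/(171/(8091/25)) = -349/(171*(25/8091)) = -349/475/899 = -349*899/475 = -313751/475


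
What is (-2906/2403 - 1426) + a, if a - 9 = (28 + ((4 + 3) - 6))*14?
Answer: -2432339/2403 ≈ -1012.2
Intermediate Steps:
a = 415 (a = 9 + (28 + ((4 + 3) - 6))*14 = 9 + (28 + (7 - 6))*14 = 9 + (28 + 1)*14 = 9 + 29*14 = 9 + 406 = 415)
(-2906/2403 - 1426) + a = (-2906/2403 - 1426) + 415 = -3429584/2403 + 415 = -2432339/2403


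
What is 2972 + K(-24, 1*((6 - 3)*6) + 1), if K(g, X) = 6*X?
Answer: 3086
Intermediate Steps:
2972 + K(-24, 1*((6 - 3)*6) + 1) = 2972 + 6*(1*((6 - 3)*6) + 1) = 2972 + 6*(1*(3*6) + 1) = 2972 + 6*(1*18 + 1) = 2972 + 6*(18 + 1) = 2972 + 6*19 = 2972 + 114 = 3086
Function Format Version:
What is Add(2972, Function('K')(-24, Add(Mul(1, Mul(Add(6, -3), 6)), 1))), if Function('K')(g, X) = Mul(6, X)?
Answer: 3086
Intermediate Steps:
Add(2972, Function('K')(-24, Add(Mul(1, Mul(Add(6, -3), 6)), 1))) = Add(2972, Mul(6, Add(Mul(1, Mul(Add(6, -3), 6)), 1))) = Add(2972, Mul(6, Add(Mul(1, Mul(3, 6)), 1))) = Add(2972, Mul(6, Add(Mul(1, 18), 1))) = Add(2972, Mul(6, Add(18, 1))) = Add(2972, Mul(6, 19)) = Add(2972, 114) = 3086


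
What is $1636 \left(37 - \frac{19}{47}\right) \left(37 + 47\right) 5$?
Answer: $\frac{1181846400}{47} \approx 2.5146 \cdot 10^{7}$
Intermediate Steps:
$1636 \left(37 - \frac{19}{47}\right) \left(37 + 47\right) 5 = 1636 \left(37 - \frac{19}{47}\right) 84 \cdot 5 = 1636 \cdot \frac{1720}{47} \cdot 84 \cdot 5 = 1636 \cdot \frac{144480}{47} \cdot 5 = 1636 \cdot \frac{722400}{47} = \frac{1181846400}{47}$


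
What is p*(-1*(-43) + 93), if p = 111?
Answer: 15096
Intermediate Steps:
p*(-1*(-43) + 93) = 111*(-1*(-43) + 93) = 111*(43 + 93) = 111*136 = 15096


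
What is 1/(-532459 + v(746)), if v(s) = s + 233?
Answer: -1/531480 ≈ -1.8815e-6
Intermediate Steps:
v(s) = 233 + s
1/(-532459 + v(746)) = 1/(-532459 + (233 + 746)) = 1/(-532459 + 979) = 1/(-531480) = -1/531480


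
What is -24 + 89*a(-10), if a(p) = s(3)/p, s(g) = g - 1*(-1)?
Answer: -298/5 ≈ -59.600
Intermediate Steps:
s(g) = 1 + g (s(g) = g + 1 = 1 + g)
a(p) = 4/p (a(p) = (1 + 3)/p = 4/p)
-24 + 89*a(-10) = -24 + 89*(4/(-10)) = -24 + 89*(4*(-⅒)) = -24 + 89*(-⅖) = -24 - 178/5 = -298/5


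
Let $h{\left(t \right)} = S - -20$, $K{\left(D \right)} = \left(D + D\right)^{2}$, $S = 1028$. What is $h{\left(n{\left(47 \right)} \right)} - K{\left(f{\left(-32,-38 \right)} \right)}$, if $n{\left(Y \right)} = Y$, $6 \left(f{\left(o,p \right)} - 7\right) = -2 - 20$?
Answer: $\frac{9032}{9} \approx 1003.6$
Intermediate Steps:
$f{\left(o,p \right)} = \frac{10}{3}$ ($f{\left(o,p \right)} = 7 + \frac{-2 - 20}{6} = 7 + \frac{1}{6} \left(-22\right) = 7 - \frac{11}{3} = \frac{10}{3}$)
$K{\left(D \right)} = 4 D^{2}$ ($K{\left(D \right)} = \left(2 D\right)^{2} = 4 D^{2}$)
$h{\left(t \right)} = 1048$ ($h{\left(t \right)} = 1028 - -20 = 1028 + 20 = 1048$)
$h{\left(n{\left(47 \right)} \right)} - K{\left(f{\left(-32,-38 \right)} \right)} = 1048 - 4 \left(\frac{10}{3}\right)^{2} = 1048 - 4 \cdot \frac{100}{9} = 1048 - \frac{400}{9} = \frac{9032}{9}$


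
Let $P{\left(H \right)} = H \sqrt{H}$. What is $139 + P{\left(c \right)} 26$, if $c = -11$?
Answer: $139 - 286 i \sqrt{11} \approx 139.0 - 948.55 i$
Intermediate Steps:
$P{\left(H \right)} = H^{\frac{3}{2}}$
$139 + P{\left(c \right)} 26 = 139 + \left(-11\right)^{\frac{3}{2}} \cdot 26 = 139 + - 11 i \sqrt{11} \cdot 26 = 139 - 286 i \sqrt{11}$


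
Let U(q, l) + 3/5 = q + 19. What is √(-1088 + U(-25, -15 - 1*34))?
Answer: I*√27365/5 ≈ 33.085*I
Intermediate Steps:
U(q, l) = 92/5 + q (U(q, l) = -⅗ + (q + 19) = -⅗ + (19 + q) = 92/5 + q)
√(-1088 + U(-25, -15 - 1*34)) = √(-1088 + (92/5 - 25)) = √(-1088 - 33/5) = √(-5473/5) = I*√27365/5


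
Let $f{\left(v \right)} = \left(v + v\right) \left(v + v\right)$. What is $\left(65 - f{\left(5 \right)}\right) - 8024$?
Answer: $-8059$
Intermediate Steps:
$f{\left(v \right)} = 4 v^{2}$ ($f{\left(v \right)} = 2 v 2 v = 4 v^{2}$)
$\left(65 - f{\left(5 \right)}\right) - 8024 = \left(65 - 4 \cdot 5^{2}\right) - 8024 = \left(65 - 4 \cdot 25\right) - 8024 = \left(65 - 100\right) - 8024 = -35 - 8024 = -8059$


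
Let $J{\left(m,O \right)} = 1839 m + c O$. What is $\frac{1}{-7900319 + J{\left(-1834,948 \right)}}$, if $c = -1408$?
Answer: $- \frac{1}{12607829} \approx -7.9316 \cdot 10^{-8}$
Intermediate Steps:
$J{\left(m,O \right)} = - 1408 O + 1839 m$ ($J{\left(m,O \right)} = 1839 m - 1408 O = - 1408 O + 1839 m$)
$\frac{1}{-7900319 + J{\left(-1834,948 \right)}} = \frac{1}{-7900319 + \left(\left(-1408\right) 948 + 1839 \left(-1834\right)\right)} = \frac{1}{-7900319 - 4707510} = \frac{1}{-12607829} = - \frac{1}{12607829}$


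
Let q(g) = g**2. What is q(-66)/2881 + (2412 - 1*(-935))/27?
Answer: 9760319/77787 ≈ 125.47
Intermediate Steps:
q(-66)/2881 + (2412 - 1*(-935))/27 = (-66)**2/2881 + (2412 - 1*(-935))/27 = 4356*(1/2881) + (2412 + 935)*(1/27) = 4356/2881 + 3347*(1/27) = 4356/2881 + 3347/27 = 9760319/77787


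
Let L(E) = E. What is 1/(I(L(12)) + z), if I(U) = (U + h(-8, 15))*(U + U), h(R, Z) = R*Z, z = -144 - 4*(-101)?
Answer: -1/2332 ≈ -0.00042882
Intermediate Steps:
z = 260 (z = -144 + 404 = 260)
I(U) = 2*U*(-120 + U) (I(U) = (U - 8*15)*(U + U) = (U - 120)*(2*U) = (-120 + U)*(2*U) = 2*U*(-120 + U))
1/(I(L(12)) + z) = 1/(2*12*(-120 + 12) + 260) = 1/(2*12*(-108) + 260) = 1/(-2592 + 260) = 1/(-2332) = -1/2332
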